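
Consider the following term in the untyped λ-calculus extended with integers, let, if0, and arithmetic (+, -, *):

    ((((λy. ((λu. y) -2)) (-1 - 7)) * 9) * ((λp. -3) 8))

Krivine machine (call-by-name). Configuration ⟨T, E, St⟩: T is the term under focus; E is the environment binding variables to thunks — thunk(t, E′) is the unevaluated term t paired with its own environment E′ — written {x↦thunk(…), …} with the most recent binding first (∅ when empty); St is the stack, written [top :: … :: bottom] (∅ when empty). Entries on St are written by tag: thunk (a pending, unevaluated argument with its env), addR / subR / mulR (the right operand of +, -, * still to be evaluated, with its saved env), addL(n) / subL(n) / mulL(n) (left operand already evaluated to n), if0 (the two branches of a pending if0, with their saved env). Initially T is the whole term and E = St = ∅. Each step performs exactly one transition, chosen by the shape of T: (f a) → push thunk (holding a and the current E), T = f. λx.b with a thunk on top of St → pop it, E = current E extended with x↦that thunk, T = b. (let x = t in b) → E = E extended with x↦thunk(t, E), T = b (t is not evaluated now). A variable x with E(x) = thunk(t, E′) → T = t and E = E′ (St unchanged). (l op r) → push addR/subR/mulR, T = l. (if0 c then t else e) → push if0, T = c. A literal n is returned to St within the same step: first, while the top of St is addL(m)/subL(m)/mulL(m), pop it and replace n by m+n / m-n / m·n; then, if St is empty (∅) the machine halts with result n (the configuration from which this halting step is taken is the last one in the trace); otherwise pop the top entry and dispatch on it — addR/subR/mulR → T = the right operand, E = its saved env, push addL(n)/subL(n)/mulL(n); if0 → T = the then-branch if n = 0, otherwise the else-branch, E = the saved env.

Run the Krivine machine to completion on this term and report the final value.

0. [T=((((λy. ((λu. y) -2)) (-1 - 7)) * 9) * ((λp. -3) 8)) | E=∅ | St=∅]
1. [T=(((λy. ((λu. y) -2)) (-1 - 7)) * 9) | E=∅ | St=[mulR]]
2. [T=((λy. ((λu. y) -2)) (-1 - 7)) | E=∅ | St=[mulR :: mulR]]
3. [T=(λy. ((λu. y) -2)) | E=∅ | St=[thunk :: mulR :: mulR]]
4. [T=((λu. y) -2) | E={y↦thunk((-1 - 7), ∅)} | St=[mulR :: mulR]]
5. [T=(λu. y) | E={y↦thunk((-1 - 7), ∅)} | St=[thunk :: mulR :: mulR]]
6. [T=y | E={u↦thunk(-2, {y↦thunk((-1 - 7), ∅)}), y↦thunk((-1 - 7), ∅)} | St=[mulR :: mulR]]
7. [T=(-1 - 7) | E=∅ | St=[mulR :: mulR]]
8. [T=-1 | E=∅ | St=[subR :: mulR :: mulR]]
9. [T=7 | E=∅ | St=[subL(-1) :: mulR :: mulR]]
10. [T=9 | E=∅ | St=[mulL(-8) :: mulR]]
11. [T=((λp. -3) 8) | E=∅ | St=[mulL(-72)]]
12. [T=(λp. -3) | E=∅ | St=[thunk :: mulL(-72)]]
13. [T=-3 | E={p↦thunk(8, ∅)} | St=[mulL(-72)]]
→ final value 216

Answer: 216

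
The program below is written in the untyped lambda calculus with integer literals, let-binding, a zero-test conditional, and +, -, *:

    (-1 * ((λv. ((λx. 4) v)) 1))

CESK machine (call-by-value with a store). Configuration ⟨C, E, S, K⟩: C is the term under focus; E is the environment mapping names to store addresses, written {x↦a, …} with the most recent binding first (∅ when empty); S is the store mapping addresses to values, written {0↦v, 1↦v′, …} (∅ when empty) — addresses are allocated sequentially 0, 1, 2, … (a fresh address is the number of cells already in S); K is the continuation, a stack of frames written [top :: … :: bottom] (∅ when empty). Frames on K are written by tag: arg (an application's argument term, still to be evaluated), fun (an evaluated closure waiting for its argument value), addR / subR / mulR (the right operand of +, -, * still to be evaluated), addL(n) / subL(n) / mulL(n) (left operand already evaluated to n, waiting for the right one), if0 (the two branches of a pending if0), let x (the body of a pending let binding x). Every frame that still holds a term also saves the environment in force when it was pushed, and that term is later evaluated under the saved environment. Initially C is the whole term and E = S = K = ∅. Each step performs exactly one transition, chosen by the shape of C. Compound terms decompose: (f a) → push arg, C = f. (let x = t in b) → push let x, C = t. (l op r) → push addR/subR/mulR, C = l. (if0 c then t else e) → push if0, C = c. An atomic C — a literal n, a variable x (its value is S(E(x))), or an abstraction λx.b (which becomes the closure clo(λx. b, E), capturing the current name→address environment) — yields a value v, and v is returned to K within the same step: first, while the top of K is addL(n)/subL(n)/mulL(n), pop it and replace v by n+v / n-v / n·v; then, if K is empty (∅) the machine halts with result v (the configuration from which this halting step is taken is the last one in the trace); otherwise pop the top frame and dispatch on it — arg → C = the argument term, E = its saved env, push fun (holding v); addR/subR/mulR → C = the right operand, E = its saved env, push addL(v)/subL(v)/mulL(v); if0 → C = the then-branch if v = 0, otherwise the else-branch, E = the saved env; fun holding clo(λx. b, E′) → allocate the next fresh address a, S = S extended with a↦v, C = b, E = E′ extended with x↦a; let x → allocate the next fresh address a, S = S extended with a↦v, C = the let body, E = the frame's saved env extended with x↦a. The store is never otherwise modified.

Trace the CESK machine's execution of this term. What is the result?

[0] [C=(-1 * ((λv. ((λx. 4) v)) 1)) | E=∅ | S=∅ | K=∅]
[1] [C=-1 | E=∅ | S=∅ | K=[mulR]]
[2] [C=((λv. ((λx. 4) v)) 1) | E=∅ | S=∅ | K=[mulL(-1)]]
[3] [C=(λv. ((λx. 4) v)) | E=∅ | S=∅ | K=[arg :: mulL(-1)]]
[4] [C=1 | E=∅ | S=∅ | K=[fun :: mulL(-1)]]
[5] [C=((λx. 4) v) | E={v↦0} | S={0↦1} | K=[mulL(-1)]]
[6] [C=(λx. 4) | E={v↦0} | S={0↦1} | K=[arg :: mulL(-1)]]
[7] [C=v | E={v↦0} | S={0↦1} | K=[fun :: mulL(-1)]]
[8] [C=4 | E={x↦1, v↦0} | S={0↦1, 1↦1} | K=[mulL(-1)]]
→ final value -4

Answer: -4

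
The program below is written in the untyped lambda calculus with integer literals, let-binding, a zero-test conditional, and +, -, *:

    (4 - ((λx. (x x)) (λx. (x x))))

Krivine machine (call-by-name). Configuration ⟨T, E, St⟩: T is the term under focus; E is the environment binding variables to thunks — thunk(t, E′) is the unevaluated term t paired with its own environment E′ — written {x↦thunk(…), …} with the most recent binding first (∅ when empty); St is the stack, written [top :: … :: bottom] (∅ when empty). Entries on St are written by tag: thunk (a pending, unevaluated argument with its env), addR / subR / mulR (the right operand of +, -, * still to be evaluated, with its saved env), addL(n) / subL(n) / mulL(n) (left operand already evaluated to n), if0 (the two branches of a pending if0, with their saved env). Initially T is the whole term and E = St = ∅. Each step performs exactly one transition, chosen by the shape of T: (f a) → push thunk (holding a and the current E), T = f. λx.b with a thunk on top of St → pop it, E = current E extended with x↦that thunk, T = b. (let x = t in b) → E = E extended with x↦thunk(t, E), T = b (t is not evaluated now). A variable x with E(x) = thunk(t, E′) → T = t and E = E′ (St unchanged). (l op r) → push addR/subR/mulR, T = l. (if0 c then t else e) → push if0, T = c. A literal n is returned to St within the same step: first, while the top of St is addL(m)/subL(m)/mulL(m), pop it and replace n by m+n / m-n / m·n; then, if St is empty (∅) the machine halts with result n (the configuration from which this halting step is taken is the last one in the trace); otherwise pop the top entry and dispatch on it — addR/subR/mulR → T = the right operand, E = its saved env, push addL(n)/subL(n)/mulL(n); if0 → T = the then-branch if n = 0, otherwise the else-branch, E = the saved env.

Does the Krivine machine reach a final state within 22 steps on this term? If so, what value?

Answer: DIVERGES (no final state within 22 steps)

Execution trace:
[0] [T=(4 - ((λx. (x x)) (λx. (x x)))) | E=∅ | St=∅]
[1] [T=4 | E=∅ | St=[subR]]
[2] [T=((λx. (x x)) (λx. (x x))) | E=∅ | St=[subL(4)]]
[3] [T=(λx. (x x)) | E=∅ | St=[thunk :: subL(4)]]
[4] [T=(x x) | E={x↦thunk((λx. (x x)), ∅)} | St=[subL(4)]]
[5] [T=x | E={x↦thunk((λx. (x x)), ∅)} | St=[thunk :: subL(4)]]
[6] [T=(λx. (x x)) | E=∅ | St=[thunk :: subL(4)]]
[7] [T=(x x) | E={x↦thunk(x, {x↦thunk((λx. (x x)), ∅)})} | St=[subL(4)]]
[8] [T=x | E={x↦thunk(x, {x↦thunk((λx. (x x)), ∅)})} | St=[thunk :: subL(4)]]
[9] [T=x | E={x↦thunk((λx. (x x)), ∅)} | St=[thunk :: subL(4)]]
[10] [T=(λx. (x x)) | E=∅ | St=[thunk :: subL(4)]]
[11] [T=(x x) | E={x↦thunk(x, {x↦thunk(x, {x↦thunk((λx. (x x)), ∅)})})} | St=[subL(4)]]
[12] [T=x | E={x↦thunk(x, {x↦thunk(x, {x↦thunk((λx. (x x)), ∅)})})} | St=[thunk :: subL(4)]]
[13] [T=x | E={x↦thunk(x, {x↦thunk((λx. (x x)), ∅)})} | St=[thunk :: subL(4)]]
[14] [T=x | E={x↦thunk((λx. (x x)), ∅)} | St=[thunk :: subL(4)]]
[15] [T=(λx. (x x)) | E=∅ | St=[thunk :: subL(4)]]
[16] [T=(x x) | E={x↦thunk(x, {x↦thunk(x, {x↦thunk(x, {x↦thunk((λx. (x x)), ∅)})})})} | St=[subL(4)]]
[17] [T=x | E={x↦thunk(x, {x↦thunk(x, {x↦thunk(x, {x↦thunk((λx. (x x)), ∅)})})})} | St=[thunk :: subL(4)]]
[18] [T=x | E={x↦thunk(x, {x↦thunk(x, {x↦thunk((λx. (x x)), ∅)})})} | St=[thunk :: subL(4)]]
[19] [T=x | E={x↦thunk(x, {x↦thunk((λx. (x x)), ∅)})} | St=[thunk :: subL(4)]]
[20] [T=x | E={x↦thunk((λx. (x x)), ∅)} | St=[thunk :: subL(4)]]
[21] [T=(λx. (x x)) | E=∅ | St=[thunk :: subL(4)]]
[22] [T=(x x) | E={x↦thunk(x, {x↦thunk(x, {x↦thunk(x, {x↦thunk(x, {x↦thunk((λx. (x x)), ∅)})})})})} | St=[subL(4)]]
→ 22 transitions taken and the configuration is still not final: no result within 22 steps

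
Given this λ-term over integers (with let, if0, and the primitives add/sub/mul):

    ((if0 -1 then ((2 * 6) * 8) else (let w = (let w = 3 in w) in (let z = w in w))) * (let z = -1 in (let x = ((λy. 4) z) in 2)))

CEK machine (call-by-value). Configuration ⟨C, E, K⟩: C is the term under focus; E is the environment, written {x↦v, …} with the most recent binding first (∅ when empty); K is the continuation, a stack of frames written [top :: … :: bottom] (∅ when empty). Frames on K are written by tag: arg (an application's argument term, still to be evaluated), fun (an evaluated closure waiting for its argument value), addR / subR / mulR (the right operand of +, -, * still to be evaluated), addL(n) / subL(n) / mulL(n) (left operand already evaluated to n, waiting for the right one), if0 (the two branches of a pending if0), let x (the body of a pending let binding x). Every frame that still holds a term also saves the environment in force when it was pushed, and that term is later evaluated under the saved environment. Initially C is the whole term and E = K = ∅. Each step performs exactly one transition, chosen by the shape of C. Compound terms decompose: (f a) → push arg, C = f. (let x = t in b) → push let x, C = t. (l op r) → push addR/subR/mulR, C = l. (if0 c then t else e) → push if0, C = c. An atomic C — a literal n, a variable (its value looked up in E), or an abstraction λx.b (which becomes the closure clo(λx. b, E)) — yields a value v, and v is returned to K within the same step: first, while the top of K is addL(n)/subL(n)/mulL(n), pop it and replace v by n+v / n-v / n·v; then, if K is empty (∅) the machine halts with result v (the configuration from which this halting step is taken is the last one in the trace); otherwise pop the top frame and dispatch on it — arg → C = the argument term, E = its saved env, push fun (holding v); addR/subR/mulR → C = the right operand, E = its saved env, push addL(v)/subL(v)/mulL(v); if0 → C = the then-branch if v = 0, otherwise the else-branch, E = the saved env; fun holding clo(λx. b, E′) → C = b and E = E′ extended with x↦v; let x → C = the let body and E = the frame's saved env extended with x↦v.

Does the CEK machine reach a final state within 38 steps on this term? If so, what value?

0. ⟨C=((if0 -1 then ((2 * 6) * 8) else (let w = (let w = 3 in w) in (let z = w in w))) * (let z = -1 in (let x = ((λy. 4) z) in 2))); E=∅; K=∅⟩
1. ⟨C=(if0 -1 then ((2 * 6) * 8) else (let w = (let w = 3 in w) in (let z = w in w))); E=∅; K=[mulR]⟩
2. ⟨C=-1; E=∅; K=[if0 :: mulR]⟩
3. ⟨C=(let w = (let w = 3 in w) in (let z = w in w)); E=∅; K=[mulR]⟩
4. ⟨C=(let w = 3 in w); E=∅; K=[let w :: mulR]⟩
5. ⟨C=3; E=∅; K=[let w :: let w :: mulR]⟩
6. ⟨C=w; E={w↦3}; K=[let w :: mulR]⟩
7. ⟨C=(let z = w in w); E={w↦3}; K=[mulR]⟩
8. ⟨C=w; E={w↦3}; K=[let z :: mulR]⟩
9. ⟨C=w; E={z↦3, w↦3}; K=[mulR]⟩
10. ⟨C=(let z = -1 in (let x = ((λy. 4) z) in 2)); E=∅; K=[mulL(3)]⟩
11. ⟨C=-1; E=∅; K=[let z :: mulL(3)]⟩
12. ⟨C=(let x = ((λy. 4) z) in 2); E={z↦-1}; K=[mulL(3)]⟩
13. ⟨C=((λy. 4) z); E={z↦-1}; K=[let x :: mulL(3)]⟩
14. ⟨C=(λy. 4); E={z↦-1}; K=[arg :: let x :: mulL(3)]⟩
15. ⟨C=z; E={z↦-1}; K=[fun :: let x :: mulL(3)]⟩
16. ⟨C=4; E={y↦-1, z↦-1}; K=[let x :: mulL(3)]⟩
17. ⟨C=2; E={x↦4, z↦-1}; K=[mulL(3)]⟩
→ final value 6

Answer: 6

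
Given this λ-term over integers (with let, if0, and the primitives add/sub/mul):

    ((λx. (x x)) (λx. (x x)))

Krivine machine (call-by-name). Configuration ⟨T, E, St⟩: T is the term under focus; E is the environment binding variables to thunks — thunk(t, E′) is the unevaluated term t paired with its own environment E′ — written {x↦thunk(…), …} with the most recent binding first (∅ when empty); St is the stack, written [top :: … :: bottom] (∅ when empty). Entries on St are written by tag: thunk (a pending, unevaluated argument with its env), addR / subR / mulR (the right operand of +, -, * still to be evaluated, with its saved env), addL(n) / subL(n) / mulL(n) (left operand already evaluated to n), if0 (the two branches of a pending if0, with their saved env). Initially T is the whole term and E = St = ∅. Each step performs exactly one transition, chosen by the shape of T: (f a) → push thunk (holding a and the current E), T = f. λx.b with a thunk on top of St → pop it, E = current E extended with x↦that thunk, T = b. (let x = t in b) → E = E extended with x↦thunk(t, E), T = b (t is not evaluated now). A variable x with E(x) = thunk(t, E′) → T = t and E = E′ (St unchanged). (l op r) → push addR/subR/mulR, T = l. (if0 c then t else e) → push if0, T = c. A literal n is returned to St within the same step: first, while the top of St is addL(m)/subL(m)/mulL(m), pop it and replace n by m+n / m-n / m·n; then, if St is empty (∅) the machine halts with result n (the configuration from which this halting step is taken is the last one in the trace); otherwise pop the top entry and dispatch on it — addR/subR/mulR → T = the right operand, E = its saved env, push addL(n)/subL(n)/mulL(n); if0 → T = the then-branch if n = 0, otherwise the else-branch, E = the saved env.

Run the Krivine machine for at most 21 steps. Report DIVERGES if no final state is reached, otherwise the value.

Answer: DIVERGES (no final state within 21 steps)

Execution trace:
t=0: <T=((λx. (x x)) (λx. (x x))), E=∅, St=∅>
t=1: <T=(λx. (x x)), E=∅, St=[thunk]>
t=2: <T=(x x), E={x↦thunk((λx. (x x)), ∅)}, St=∅>
t=3: <T=x, E={x↦thunk((λx. (x x)), ∅)}, St=[thunk]>
t=4: <T=(λx. (x x)), E=∅, St=[thunk]>
t=5: <T=(x x), E={x↦thunk(x, {x↦thunk((λx. (x x)), ∅)})}, St=∅>
t=6: <T=x, E={x↦thunk(x, {x↦thunk((λx. (x x)), ∅)})}, St=[thunk]>
t=7: <T=x, E={x↦thunk((λx. (x x)), ∅)}, St=[thunk]>
t=8: <T=(λx. (x x)), E=∅, St=[thunk]>
t=9: <T=(x x), E={x↦thunk(x, {x↦thunk(x, {x↦thunk((λx. (x x)), ∅)})})}, St=∅>
t=10: <T=x, E={x↦thunk(x, {x↦thunk(x, {x↦thunk((λx. (x x)), ∅)})})}, St=[thunk]>
t=11: <T=x, E={x↦thunk(x, {x↦thunk((λx. (x x)), ∅)})}, St=[thunk]>
t=12: <T=x, E={x↦thunk((λx. (x x)), ∅)}, St=[thunk]>
t=13: <T=(λx. (x x)), E=∅, St=[thunk]>
t=14: <T=(x x), E={x↦thunk(x, {x↦thunk(x, {x↦thunk(x, {x↦thunk((λx. (x x)), ∅)})})})}, St=∅>
t=15: <T=x, E={x↦thunk(x, {x↦thunk(x, {x↦thunk(x, {x↦thunk((λx. (x x)), ∅)})})})}, St=[thunk]>
t=16: <T=x, E={x↦thunk(x, {x↦thunk(x, {x↦thunk((λx. (x x)), ∅)})})}, St=[thunk]>
t=17: <T=x, E={x↦thunk(x, {x↦thunk((λx. (x x)), ∅)})}, St=[thunk]>
t=18: <T=x, E={x↦thunk((λx. (x x)), ∅)}, St=[thunk]>
t=19: <T=(λx. (x x)), E=∅, St=[thunk]>
t=20: <T=(x x), E={x↦thunk(x, {x↦thunk(x, {x↦thunk(x, {x↦thunk(x, {x↦thunk((λx. (x x)), ∅)})})})})}, St=∅>
t=21: <T=x, E={x↦thunk(x, {x↦thunk(x, {x↦thunk(x, {x↦thunk(x, {x↦thunk((λx. (x x)), ∅)})})})})}, St=[thunk]>
→ 21 transitions taken and the configuration is still not final: no result within 21 steps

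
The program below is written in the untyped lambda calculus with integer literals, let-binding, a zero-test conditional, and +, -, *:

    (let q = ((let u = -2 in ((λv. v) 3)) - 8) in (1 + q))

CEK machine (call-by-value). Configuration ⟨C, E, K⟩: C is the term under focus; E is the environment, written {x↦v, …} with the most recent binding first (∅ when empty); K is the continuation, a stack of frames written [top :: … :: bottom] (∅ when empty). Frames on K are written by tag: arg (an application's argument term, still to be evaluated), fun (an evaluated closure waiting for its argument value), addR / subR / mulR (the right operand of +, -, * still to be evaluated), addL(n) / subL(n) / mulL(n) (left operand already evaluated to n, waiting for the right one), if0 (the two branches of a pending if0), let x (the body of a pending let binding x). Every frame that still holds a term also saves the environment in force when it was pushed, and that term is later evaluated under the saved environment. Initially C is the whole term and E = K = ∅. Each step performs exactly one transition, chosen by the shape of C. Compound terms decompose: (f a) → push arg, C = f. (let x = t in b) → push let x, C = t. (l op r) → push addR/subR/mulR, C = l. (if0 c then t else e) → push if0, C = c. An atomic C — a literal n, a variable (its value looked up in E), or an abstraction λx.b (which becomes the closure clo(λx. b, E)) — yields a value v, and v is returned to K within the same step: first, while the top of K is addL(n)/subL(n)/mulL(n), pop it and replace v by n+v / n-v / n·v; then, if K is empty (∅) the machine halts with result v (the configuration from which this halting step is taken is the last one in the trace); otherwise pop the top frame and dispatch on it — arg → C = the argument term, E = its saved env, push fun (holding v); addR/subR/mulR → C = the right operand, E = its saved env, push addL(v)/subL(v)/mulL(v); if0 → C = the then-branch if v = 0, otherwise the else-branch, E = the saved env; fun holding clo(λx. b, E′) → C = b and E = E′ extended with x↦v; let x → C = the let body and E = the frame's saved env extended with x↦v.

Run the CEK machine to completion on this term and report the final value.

step 0: ⟨C=(let q = ((let u = -2 in ((λv. v) 3)) - 8) in (1 + q)); E=∅; K=∅⟩
step 1: ⟨C=((let u = -2 in ((λv. v) 3)) - 8); E=∅; K=[let q]⟩
step 2: ⟨C=(let u = -2 in ((λv. v) 3)); E=∅; K=[subR :: let q]⟩
step 3: ⟨C=-2; E=∅; K=[let u :: subR :: let q]⟩
step 4: ⟨C=((λv. v) 3); E={u↦-2}; K=[subR :: let q]⟩
step 5: ⟨C=(λv. v); E={u↦-2}; K=[arg :: subR :: let q]⟩
step 6: ⟨C=3; E={u↦-2}; K=[fun :: subR :: let q]⟩
step 7: ⟨C=v; E={v↦3, u↦-2}; K=[subR :: let q]⟩
step 8: ⟨C=8; E=∅; K=[subL(3) :: let q]⟩
step 9: ⟨C=(1 + q); E={q↦-5}; K=∅⟩
step 10: ⟨C=1; E={q↦-5}; K=[addR]⟩
step 11: ⟨C=q; E={q↦-5}; K=[addL(1)]⟩
→ final value -4

Answer: -4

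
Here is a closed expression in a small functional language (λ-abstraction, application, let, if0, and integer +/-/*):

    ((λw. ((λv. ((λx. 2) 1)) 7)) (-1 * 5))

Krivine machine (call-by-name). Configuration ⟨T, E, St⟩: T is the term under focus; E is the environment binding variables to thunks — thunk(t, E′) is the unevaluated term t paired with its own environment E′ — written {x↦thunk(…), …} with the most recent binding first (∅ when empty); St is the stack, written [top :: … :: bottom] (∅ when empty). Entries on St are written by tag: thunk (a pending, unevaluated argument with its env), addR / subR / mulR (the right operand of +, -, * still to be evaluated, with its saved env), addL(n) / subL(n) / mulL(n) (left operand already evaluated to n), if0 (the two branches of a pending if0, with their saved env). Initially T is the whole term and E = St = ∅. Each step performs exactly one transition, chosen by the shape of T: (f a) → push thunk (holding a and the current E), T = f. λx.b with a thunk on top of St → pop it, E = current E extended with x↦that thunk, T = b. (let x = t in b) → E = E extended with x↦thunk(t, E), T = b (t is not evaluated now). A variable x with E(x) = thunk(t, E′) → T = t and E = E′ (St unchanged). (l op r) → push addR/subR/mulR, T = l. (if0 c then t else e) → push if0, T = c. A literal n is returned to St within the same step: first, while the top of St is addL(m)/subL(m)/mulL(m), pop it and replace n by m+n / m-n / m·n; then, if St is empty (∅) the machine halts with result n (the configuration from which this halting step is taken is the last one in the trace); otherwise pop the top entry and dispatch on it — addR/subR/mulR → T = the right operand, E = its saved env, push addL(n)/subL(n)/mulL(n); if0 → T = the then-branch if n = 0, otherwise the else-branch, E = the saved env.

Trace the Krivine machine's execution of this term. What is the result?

step 0: <T=((λw. ((λv. ((λx. 2) 1)) 7)) (-1 * 5)), E=∅, St=∅>
step 1: <T=(λw. ((λv. ((λx. 2) 1)) 7)), E=∅, St=[thunk]>
step 2: <T=((λv. ((λx. 2) 1)) 7), E={w↦thunk((-1 * 5), ∅)}, St=∅>
step 3: <T=(λv. ((λx. 2) 1)), E={w↦thunk((-1 * 5), ∅)}, St=[thunk]>
step 4: <T=((λx. 2) 1), E={v↦thunk(7, {w↦thunk((-1 * 5), ∅)}), w↦thunk((-1 * 5), ∅)}, St=∅>
step 5: <T=(λx. 2), E={v↦thunk(7, {w↦thunk((-1 * 5), ∅)}), w↦thunk((-1 * 5), ∅)}, St=[thunk]>
step 6: <T=2, E={x↦thunk(1, {v↦thunk(7, {w↦thunk((-1 * 5), ∅)}), w↦thunk((-1 * 5), ∅)}), v↦thunk(7, {w↦thunk((-1 * 5), ∅)}), w↦thunk((-1 * 5), ∅)}, St=∅>
→ final value 2

Answer: 2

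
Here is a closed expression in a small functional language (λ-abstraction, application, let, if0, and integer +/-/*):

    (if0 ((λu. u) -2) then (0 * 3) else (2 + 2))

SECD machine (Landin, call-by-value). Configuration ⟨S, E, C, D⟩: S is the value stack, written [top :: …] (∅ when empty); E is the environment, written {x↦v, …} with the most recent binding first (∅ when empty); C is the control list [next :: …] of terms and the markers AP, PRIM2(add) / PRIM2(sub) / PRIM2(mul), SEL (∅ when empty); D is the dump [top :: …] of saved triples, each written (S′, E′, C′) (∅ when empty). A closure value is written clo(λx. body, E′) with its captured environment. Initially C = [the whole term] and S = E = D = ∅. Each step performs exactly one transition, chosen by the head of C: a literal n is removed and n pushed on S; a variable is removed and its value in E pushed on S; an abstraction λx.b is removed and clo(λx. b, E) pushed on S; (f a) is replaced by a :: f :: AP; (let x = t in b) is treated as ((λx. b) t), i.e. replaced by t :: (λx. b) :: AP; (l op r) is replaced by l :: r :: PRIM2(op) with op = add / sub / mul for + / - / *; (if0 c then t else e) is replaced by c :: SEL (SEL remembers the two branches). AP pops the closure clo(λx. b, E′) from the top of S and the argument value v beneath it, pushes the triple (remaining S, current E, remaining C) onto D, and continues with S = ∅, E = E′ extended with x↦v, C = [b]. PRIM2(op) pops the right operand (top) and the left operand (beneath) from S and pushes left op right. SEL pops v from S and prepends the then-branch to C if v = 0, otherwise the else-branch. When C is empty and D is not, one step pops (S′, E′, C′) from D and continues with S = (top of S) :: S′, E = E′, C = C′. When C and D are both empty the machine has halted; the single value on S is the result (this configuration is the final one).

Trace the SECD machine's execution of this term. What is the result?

step 0: ⟨S=∅; E=∅; C=[(if0 ((λu. u) -2) then (0 * 3) else (2 + 2))]; D=∅⟩
step 1: ⟨S=∅; E=∅; C=[((λu. u) -2) :: SEL]; D=∅⟩
step 2: ⟨S=∅; E=∅; C=[-2 :: (λu. u) :: AP :: SEL]; D=∅⟩
step 3: ⟨S=[-2]; E=∅; C=[(λu. u) :: AP :: SEL]; D=∅⟩
step 4: ⟨S=[clo(λu. u, ∅) :: -2]; E=∅; C=[AP :: SEL]; D=∅⟩
step 5: ⟨S=∅; E={u↦-2}; C=[u]; D=[(∅, ∅, [SEL])]⟩
step 6: ⟨S=[-2]; E={u↦-2}; C=∅; D=[(∅, ∅, [SEL])]⟩
step 7: ⟨S=[-2]; E=∅; C=[SEL]; D=∅⟩
step 8: ⟨S=∅; E=∅; C=[(2 + 2)]; D=∅⟩
step 9: ⟨S=∅; E=∅; C=[2 :: 2 :: PRIM2(add)]; D=∅⟩
step 10: ⟨S=[2]; E=∅; C=[2 :: PRIM2(add)]; D=∅⟩
step 11: ⟨S=[2 :: 2]; E=∅; C=[PRIM2(add)]; D=∅⟩
step 12: ⟨S=[4]; E=∅; C=∅; D=∅⟩
→ final value 4

Answer: 4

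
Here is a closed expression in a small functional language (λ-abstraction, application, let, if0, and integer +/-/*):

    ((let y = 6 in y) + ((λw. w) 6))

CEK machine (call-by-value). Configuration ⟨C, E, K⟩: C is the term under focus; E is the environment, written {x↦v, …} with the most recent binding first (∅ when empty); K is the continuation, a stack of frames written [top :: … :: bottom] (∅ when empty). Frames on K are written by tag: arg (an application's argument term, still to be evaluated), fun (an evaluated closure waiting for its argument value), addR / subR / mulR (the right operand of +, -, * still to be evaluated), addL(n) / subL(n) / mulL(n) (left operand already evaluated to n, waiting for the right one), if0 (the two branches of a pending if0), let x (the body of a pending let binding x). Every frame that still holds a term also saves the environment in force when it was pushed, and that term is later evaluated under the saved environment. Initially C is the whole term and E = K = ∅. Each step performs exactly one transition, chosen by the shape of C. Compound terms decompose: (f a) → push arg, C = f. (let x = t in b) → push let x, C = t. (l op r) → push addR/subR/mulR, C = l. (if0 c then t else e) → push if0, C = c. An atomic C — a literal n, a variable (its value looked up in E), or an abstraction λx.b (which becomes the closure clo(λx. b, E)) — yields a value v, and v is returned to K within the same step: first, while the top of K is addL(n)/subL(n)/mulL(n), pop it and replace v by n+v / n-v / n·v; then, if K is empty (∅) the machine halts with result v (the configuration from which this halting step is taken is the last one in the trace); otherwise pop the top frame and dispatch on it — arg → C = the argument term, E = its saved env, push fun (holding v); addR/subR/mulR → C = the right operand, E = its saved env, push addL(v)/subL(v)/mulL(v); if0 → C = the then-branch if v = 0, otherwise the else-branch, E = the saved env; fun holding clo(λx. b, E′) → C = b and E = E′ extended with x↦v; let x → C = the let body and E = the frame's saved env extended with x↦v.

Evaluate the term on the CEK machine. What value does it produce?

Answer: 12

Execution trace:
t=0: [C=((let y = 6 in y) + ((λw. w) 6)) | E=∅ | K=∅]
t=1: [C=(let y = 6 in y) | E=∅ | K=[addR]]
t=2: [C=6 | E=∅ | K=[let y :: addR]]
t=3: [C=y | E={y↦6} | K=[addR]]
t=4: [C=((λw. w) 6) | E=∅ | K=[addL(6)]]
t=5: [C=(λw. w) | E=∅ | K=[arg :: addL(6)]]
t=6: [C=6 | E=∅ | K=[fun :: addL(6)]]
t=7: [C=w | E={w↦6} | K=[addL(6)]]
→ final value 12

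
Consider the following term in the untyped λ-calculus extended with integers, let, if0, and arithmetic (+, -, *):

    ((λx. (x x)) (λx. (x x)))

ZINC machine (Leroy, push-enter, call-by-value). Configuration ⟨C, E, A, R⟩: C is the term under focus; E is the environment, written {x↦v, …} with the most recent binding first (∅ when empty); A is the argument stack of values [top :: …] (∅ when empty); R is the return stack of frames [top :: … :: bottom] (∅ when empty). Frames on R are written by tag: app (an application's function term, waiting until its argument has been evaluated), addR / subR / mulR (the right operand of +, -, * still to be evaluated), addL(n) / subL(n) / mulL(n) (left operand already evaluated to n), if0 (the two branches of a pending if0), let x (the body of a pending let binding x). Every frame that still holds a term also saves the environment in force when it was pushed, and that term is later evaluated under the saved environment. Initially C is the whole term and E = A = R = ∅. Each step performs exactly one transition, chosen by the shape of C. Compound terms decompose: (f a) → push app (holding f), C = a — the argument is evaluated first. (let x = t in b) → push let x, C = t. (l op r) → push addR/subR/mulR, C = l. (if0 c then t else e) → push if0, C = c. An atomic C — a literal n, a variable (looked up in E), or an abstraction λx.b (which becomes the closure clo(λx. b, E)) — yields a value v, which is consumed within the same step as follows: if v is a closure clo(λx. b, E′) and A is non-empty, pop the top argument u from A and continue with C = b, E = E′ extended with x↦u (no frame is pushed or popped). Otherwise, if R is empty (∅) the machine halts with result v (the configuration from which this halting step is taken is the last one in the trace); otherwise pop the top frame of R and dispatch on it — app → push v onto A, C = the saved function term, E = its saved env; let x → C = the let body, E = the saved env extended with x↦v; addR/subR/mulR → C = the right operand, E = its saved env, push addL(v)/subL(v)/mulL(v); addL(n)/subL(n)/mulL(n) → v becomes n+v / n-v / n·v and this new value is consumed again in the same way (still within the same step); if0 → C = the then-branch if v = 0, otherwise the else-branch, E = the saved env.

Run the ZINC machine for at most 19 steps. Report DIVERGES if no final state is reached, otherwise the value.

t=0: ⟨C=((λx. (x x)) (λx. (x x))); E=∅; A=∅; R=∅⟩
t=1: ⟨C=(λx. (x x)); E=∅; A=∅; R=[app]⟩
t=2: ⟨C=(λx. (x x)); E=∅; A=[clo(λx. (x x), ∅)]; R=∅⟩
t=3: ⟨C=(x x); E={x↦clo(λx. (x x), ∅)}; A=∅; R=∅⟩
t=4: ⟨C=x; E={x↦clo(λx. (x x), ∅)}; A=∅; R=[app]⟩
t=5: ⟨C=x; E={x↦clo(λx. (x x), ∅)}; A=[clo(λx. (x x), ∅)]; R=∅⟩
… configuration repeats with period 3 (steps 3–5 recur indefinitely) …

Answer: DIVERGES (no final state within 19 steps)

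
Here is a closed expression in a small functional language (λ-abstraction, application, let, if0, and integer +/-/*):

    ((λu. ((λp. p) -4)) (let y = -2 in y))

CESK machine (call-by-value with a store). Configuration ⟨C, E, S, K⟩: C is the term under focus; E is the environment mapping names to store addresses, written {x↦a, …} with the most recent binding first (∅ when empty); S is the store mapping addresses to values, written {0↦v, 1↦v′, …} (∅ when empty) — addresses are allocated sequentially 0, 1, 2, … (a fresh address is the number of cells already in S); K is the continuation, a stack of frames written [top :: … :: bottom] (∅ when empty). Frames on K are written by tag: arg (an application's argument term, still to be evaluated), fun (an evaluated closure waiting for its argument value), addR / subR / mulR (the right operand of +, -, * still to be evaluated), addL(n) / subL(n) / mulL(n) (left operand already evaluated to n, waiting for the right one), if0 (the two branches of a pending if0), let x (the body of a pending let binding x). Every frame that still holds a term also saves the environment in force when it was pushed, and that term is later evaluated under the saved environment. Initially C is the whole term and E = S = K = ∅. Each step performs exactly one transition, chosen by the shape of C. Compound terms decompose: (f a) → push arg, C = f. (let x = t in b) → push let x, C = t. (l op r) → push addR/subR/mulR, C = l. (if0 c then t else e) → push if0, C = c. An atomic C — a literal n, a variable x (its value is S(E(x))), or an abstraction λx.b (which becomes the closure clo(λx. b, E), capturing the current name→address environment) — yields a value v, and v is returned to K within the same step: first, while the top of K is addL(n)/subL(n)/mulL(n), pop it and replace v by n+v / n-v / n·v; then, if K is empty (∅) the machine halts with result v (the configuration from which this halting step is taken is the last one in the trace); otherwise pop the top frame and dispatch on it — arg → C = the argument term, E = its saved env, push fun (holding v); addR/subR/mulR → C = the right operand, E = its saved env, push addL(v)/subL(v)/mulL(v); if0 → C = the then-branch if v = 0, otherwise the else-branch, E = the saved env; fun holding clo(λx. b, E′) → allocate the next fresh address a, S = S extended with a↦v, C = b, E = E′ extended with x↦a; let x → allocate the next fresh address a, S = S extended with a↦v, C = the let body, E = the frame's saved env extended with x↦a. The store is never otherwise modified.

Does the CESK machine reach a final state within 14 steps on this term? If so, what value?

[0] [C=((λu. ((λp. p) -4)) (let y = -2 in y)) | E=∅ | S=∅ | K=∅]
[1] [C=(λu. ((λp. p) -4)) | E=∅ | S=∅ | K=[arg]]
[2] [C=(let y = -2 in y) | E=∅ | S=∅ | K=[fun]]
[3] [C=-2 | E=∅ | S=∅ | K=[let y :: fun]]
[4] [C=y | E={y↦0} | S={0↦-2} | K=[fun]]
[5] [C=((λp. p) -4) | E={u↦1} | S={0↦-2, 1↦-2} | K=∅]
[6] [C=(λp. p) | E={u↦1} | S={0↦-2, 1↦-2} | K=[arg]]
[7] [C=-4 | E={u↦1} | S={0↦-2, 1↦-2} | K=[fun]]
[8] [C=p | E={p↦2, u↦1} | S={0↦-2, 1↦-2, 2↦-4} | K=∅]
→ final value -4

Answer: -4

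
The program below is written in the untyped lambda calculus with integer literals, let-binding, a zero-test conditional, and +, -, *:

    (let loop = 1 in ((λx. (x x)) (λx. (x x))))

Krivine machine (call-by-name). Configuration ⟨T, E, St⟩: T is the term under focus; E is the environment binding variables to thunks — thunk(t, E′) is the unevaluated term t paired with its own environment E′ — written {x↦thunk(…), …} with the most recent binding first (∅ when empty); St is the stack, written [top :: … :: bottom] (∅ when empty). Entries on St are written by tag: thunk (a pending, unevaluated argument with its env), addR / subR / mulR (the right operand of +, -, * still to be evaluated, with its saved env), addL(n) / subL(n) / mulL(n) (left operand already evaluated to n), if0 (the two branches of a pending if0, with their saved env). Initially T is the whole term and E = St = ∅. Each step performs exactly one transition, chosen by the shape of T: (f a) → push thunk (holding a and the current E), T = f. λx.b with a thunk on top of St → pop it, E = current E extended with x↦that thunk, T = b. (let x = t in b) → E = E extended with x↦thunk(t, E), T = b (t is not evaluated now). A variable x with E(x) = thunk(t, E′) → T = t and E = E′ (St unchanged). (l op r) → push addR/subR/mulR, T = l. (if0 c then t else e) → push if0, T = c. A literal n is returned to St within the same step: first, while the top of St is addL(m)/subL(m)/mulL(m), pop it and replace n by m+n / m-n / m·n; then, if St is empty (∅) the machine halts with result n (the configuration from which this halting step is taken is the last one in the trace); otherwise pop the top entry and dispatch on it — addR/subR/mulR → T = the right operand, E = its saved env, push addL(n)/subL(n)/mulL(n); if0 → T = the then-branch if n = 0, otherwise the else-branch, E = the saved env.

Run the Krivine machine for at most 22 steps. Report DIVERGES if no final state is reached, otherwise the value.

t=0: ⟨T=(let loop = 1 in ((λx. (x x)) (λx. (x x)))); E=∅; St=∅⟩
t=1: ⟨T=((λx. (x x)) (λx. (x x))); E={loop↦thunk(1, ∅)}; St=∅⟩
t=2: ⟨T=(λx. (x x)); E={loop↦thunk(1, ∅)}; St=[thunk]⟩
t=3: ⟨T=(x x); E={x↦thunk((λx. (x x)), {loop↦thunk(1, ∅)}), loop↦thunk(1, ∅)}; St=∅⟩
t=4: ⟨T=x; E={x↦thunk((λx. (x x)), {loop↦thunk(1, ∅)}), loop↦thunk(1, ∅)}; St=[thunk]⟩
t=5: ⟨T=(λx. (x x)); E={loop↦thunk(1, ∅)}; St=[thunk]⟩
t=6: ⟨T=(x x); E={x↦thunk(x, {x↦thunk((λx. (x x)), {loop↦thunk(1, ∅)}), loop↦thunk(1, ∅)}), loop↦thunk(1, ∅)}; St=∅⟩
t=7: ⟨T=x; E={x↦thunk(x, {x↦thunk((λx. (x x)), {loop↦thunk(1, ∅)}), loop↦thunk(1, ∅)}), loop↦thunk(1, ∅)}; St=[thunk]⟩
t=8: ⟨T=x; E={x↦thunk((λx. (x x)), {loop↦thunk(1, ∅)}), loop↦thunk(1, ∅)}; St=[thunk]⟩
t=9: ⟨T=(λx. (x x)); E={loop↦thunk(1, ∅)}; St=[thunk]⟩
t=10: ⟨T=(x x); E={x↦thunk(x, {x↦thunk(x, {x↦thunk((λx. (x x)), {loop↦thunk(1, ∅)}), loop↦thunk(1, ∅)}), loop↦thunk(1, ∅)}), loop↦thunk(1, ∅)}; St=∅⟩
t=11: ⟨T=x; E={x↦thunk(x, {x↦thunk(x, {x↦thunk((λx. (x x)), {loop↦thunk(1, ∅)}), loop↦thunk(1, ∅)}), loop↦thunk(1, ∅)}), loop↦thunk(1, ∅)}; St=[thunk]⟩
t=12: ⟨T=x; E={x↦thunk(x, {x↦thunk((λx. (x x)), {loop↦thunk(1, ∅)}), loop↦thunk(1, ∅)}), loop↦thunk(1, ∅)}; St=[thunk]⟩
t=13: ⟨T=x; E={x↦thunk((λx. (x x)), {loop↦thunk(1, ∅)}), loop↦thunk(1, ∅)}; St=[thunk]⟩
t=14: ⟨T=(λx. (x x)); E={loop↦thunk(1, ∅)}; St=[thunk]⟩
t=15: ⟨T=(x x); E={x↦thunk(x, {x↦thunk(x, {x↦thunk(x, {x↦thunk((λx. (x x)), {loop↦thunk(1, ∅)}), loop↦thunk(1, ∅)}), loop↦thunk(1, ∅)}), loop↦thunk(1, ∅)}), loop↦thunk(1, ∅)}; St=∅⟩
t=16: ⟨T=x; E={x↦thunk(x, {x↦thunk(x, {x↦thunk(x, {x↦thunk((λx. (x x)), {loop↦thunk(1, ∅)}), loop↦thunk(1, ∅)}), loop↦thunk(1, ∅)}), loop↦thunk(1, ∅)}), loop↦thunk(1, ∅)}; St=[thunk]⟩
t=17: ⟨T=x; E={x↦thunk(x, {x↦thunk(x, {x↦thunk((λx. (x x)), {loop↦thunk(1, ∅)}), loop↦thunk(1, ∅)}), loop↦thunk(1, ∅)}), loop↦thunk(1, ∅)}; St=[thunk]⟩
t=18: ⟨T=x; E={x↦thunk(x, {x↦thunk((λx. (x x)), {loop↦thunk(1, ∅)}), loop↦thunk(1, ∅)}), loop↦thunk(1, ∅)}; St=[thunk]⟩
t=19: ⟨T=x; E={x↦thunk((λx. (x x)), {loop↦thunk(1, ∅)}), loop↦thunk(1, ∅)}; St=[thunk]⟩
t=20: ⟨T=(λx. (x x)); E={loop↦thunk(1, ∅)}; St=[thunk]⟩
t=21: ⟨T=(x x); E={x↦thunk(x, {x↦thunk(x, {x↦thunk(x, {x↦thunk(x, {x↦thunk((λx. (x x)), {loop↦thunk(1, ∅)}), loop↦thunk(1, ∅)}), loop↦thunk(1, ∅)}), loop↦thunk(1, ∅)}), loop↦thunk(1, ∅)}), loop↦thunk(1, ∅)}; St=∅⟩
t=22: ⟨T=x; E={x↦thunk(x, {x↦thunk(x, {x↦thunk(x, {x↦thunk(x, {x↦thunk((λx. (x x)), {loop↦thunk(1, ∅)}), loop↦thunk(1, ∅)}), loop↦thunk(1, ∅)}), loop↦thunk(1, ∅)}), loop↦thunk(1, ∅)}), loop↦thunk(1, ∅)}; St=[thunk]⟩
→ 22 transitions taken and the configuration is still not final: no result within 22 steps

Answer: DIVERGES (no final state within 22 steps)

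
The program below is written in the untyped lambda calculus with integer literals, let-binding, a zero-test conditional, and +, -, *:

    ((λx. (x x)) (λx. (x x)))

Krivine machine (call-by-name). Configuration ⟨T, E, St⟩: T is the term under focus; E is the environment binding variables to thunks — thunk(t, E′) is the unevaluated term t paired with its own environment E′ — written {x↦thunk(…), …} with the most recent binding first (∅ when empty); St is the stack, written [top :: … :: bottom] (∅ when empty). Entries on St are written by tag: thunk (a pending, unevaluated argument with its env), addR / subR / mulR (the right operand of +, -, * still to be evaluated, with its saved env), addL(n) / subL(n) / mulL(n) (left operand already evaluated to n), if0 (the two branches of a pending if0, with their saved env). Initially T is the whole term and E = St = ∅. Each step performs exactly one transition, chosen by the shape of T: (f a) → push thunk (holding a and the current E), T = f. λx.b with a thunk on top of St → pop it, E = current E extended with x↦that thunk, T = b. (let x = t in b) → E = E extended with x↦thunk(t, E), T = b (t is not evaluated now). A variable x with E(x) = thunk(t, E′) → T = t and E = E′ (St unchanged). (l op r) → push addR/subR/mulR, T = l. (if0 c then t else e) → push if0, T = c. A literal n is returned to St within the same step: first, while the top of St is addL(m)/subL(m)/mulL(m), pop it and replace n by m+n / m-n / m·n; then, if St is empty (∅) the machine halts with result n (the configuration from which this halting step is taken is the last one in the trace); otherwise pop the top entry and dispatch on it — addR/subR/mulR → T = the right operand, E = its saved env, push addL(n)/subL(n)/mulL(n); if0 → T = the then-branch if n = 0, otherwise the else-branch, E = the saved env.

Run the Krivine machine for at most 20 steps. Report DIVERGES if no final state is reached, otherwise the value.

step 0: [T=((λx. (x x)) (λx. (x x))) | E=∅ | St=∅]
step 1: [T=(λx. (x x)) | E=∅ | St=[thunk]]
step 2: [T=(x x) | E={x↦thunk((λx. (x x)), ∅)} | St=∅]
step 3: [T=x | E={x↦thunk((λx. (x x)), ∅)} | St=[thunk]]
step 4: [T=(λx. (x x)) | E=∅ | St=[thunk]]
step 5: [T=(x x) | E={x↦thunk(x, {x↦thunk((λx. (x x)), ∅)})} | St=∅]
step 6: [T=x | E={x↦thunk(x, {x↦thunk((λx. (x x)), ∅)})} | St=[thunk]]
step 7: [T=x | E={x↦thunk((λx. (x x)), ∅)} | St=[thunk]]
step 8: [T=(λx. (x x)) | E=∅ | St=[thunk]]
step 9: [T=(x x) | E={x↦thunk(x, {x↦thunk(x, {x↦thunk((λx. (x x)), ∅)})})} | St=∅]
step 10: [T=x | E={x↦thunk(x, {x↦thunk(x, {x↦thunk((λx. (x x)), ∅)})})} | St=[thunk]]
step 11: [T=x | E={x↦thunk(x, {x↦thunk((λx. (x x)), ∅)})} | St=[thunk]]
step 12: [T=x | E={x↦thunk((λx. (x x)), ∅)} | St=[thunk]]
step 13: [T=(λx. (x x)) | E=∅ | St=[thunk]]
step 14: [T=(x x) | E={x↦thunk(x, {x↦thunk(x, {x↦thunk(x, {x↦thunk((λx. (x x)), ∅)})})})} | St=∅]
step 15: [T=x | E={x↦thunk(x, {x↦thunk(x, {x↦thunk(x, {x↦thunk((λx. (x x)), ∅)})})})} | St=[thunk]]
step 16: [T=x | E={x↦thunk(x, {x↦thunk(x, {x↦thunk((λx. (x x)), ∅)})})} | St=[thunk]]
step 17: [T=x | E={x↦thunk(x, {x↦thunk((λx. (x x)), ∅)})} | St=[thunk]]
step 18: [T=x | E={x↦thunk((λx. (x x)), ∅)} | St=[thunk]]
step 19: [T=(λx. (x x)) | E=∅ | St=[thunk]]
step 20: [T=(x x) | E={x↦thunk(x, {x↦thunk(x, {x↦thunk(x, {x↦thunk(x, {x↦thunk((λx. (x x)), ∅)})})})})} | St=∅]
→ 20 transitions taken and the configuration is still not final: no result within 20 steps

Answer: DIVERGES (no final state within 20 steps)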